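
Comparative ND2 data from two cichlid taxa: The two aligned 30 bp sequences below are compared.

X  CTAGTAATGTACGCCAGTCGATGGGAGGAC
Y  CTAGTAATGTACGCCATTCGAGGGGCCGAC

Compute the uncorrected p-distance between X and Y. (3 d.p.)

0.133

The sequences differ at 4 of 30 positions (sites 17, 22, 26, 27).
p = 4/30 = 0.133333… ≈ 0.133 (to 3 d.p.).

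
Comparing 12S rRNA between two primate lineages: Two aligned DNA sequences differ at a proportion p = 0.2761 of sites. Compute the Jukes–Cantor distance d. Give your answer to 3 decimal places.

0.344

d = −(3/4) ln(1 − 4p/3) = −0.75 ln(1 − 0.368133) = −0.75 ln(0.631867)
  = −0.75 × (-0.459076) = 0.344307 substitutions/site.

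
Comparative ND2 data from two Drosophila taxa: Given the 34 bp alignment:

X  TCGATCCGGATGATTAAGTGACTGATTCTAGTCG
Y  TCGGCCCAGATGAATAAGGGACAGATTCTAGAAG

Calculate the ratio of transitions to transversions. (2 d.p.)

Transitions are A↔G and C↔T; transversions are all other mismatches.
Transitions: 3. Transversions: 5.
R = 3/5 = 0.60.

0.60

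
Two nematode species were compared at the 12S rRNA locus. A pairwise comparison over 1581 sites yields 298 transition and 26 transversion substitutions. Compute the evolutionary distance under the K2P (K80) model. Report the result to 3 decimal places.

P = 298/1581 ≈ 0.188488 and Q = 26/1581 ≈ 0.016445.
Under the Kimura two-parameter model, d = −½ ln(1 − 2P − Q) − ¼ ln(1 − 2Q).
1 − 2P − Q = 0.606579, giving −½ ln(0.606579) = 0.249960.
1 − 2Q = 0.96711, giving −¼ ln(0.96711) = 0.008361.
d = 0.249960 + 0.008361 = 0.258321.

0.258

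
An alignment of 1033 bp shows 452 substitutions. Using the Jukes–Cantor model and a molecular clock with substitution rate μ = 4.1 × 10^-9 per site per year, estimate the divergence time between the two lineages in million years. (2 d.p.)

p = 452/1033 ≈ 0.437561.
d = −(3/4) ln(1 − 4p/3) = −0.75 ln(1 − 0.583415) = −0.75 ln(0.416585)
  = −0.75 × (-0.875665) = 0.656749 substitutions/site.
Under a molecular clock d = 2μt, so t = d/(2μ) = 0.656749 / (2 × 4.1 × 10^-9) = 80.09 million years.

80.09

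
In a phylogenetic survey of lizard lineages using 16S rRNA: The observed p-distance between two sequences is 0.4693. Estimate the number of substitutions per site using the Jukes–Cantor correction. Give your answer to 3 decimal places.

d = −(3/4) ln(1 − 4p/3) = −0.75 ln(1 − 0.625733) = −0.75 ln(0.374267)
  = −0.75 × (-0.982786) = 0.737090 substitutions/site.

0.737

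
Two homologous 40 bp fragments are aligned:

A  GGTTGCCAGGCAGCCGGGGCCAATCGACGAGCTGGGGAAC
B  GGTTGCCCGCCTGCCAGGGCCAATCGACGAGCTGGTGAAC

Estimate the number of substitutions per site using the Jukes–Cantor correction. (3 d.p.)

0.137

The sequences differ at 5 of 40 sites (8, 10, 12, 16, 36), so p = 5/40 = 0.125.
d = −(3/4) ln(1 − 4p/3) = −0.75 ln(1 − 0.166667) = −0.75 ln(0.833333)
  = −0.75 × (-0.182322) = 0.136742 substitutions/site.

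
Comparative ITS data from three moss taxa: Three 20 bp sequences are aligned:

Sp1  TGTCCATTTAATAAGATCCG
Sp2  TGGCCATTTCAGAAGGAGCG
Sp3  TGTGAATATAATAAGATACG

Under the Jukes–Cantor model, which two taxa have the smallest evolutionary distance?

Sp1 and Sp3

Sp1–Sp2: 6/20 differ, p = 0.300, d = 0.383.
Sp1–Sp3: 4/20 differ, p = 0.200, d = 0.233.
Sp2–Sp3: 9/20 differ, p = 0.450, d = 0.687.
The smallest distance is between Sp1 and Sp3.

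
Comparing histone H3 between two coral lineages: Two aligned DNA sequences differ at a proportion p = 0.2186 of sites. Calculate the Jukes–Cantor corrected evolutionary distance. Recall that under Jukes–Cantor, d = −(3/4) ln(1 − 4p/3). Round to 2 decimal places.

d = −(3/4) ln(1 − 4p/3) = −0.75 ln(1 − 0.291467) = −0.75 ln(0.708533)
  = −0.75 × (-0.344559) = 0.258419 substitutions/site.

0.26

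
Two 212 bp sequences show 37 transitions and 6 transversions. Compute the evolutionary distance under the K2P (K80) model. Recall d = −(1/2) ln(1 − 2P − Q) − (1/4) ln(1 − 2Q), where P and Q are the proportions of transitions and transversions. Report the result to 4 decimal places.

P = 37/212 ≈ 0.174528 and Q = 6/212 ≈ 0.028302.
Under the Kimura two-parameter model, d = −½ ln(1 − 2P − Q) − ¼ ln(1 − 2Q).
1 − 2P − Q = 0.622642, giving −½ ln(0.622642) = 0.236892.
1 − 2Q = 0.943396, giving −¼ ln(0.943396) = 0.014567.
d = 0.236892 + 0.014567 = 0.251459.

0.2515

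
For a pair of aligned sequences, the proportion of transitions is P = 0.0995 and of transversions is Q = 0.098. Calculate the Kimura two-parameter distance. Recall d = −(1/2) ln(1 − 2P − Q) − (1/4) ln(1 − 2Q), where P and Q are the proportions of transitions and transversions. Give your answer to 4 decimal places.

0.2307

Under the Kimura two-parameter model, d = −½ ln(1 − 2P − Q) − ¼ ln(1 − 2Q).
1 − 2P − Q = 0.703, giving −½ ln(0.703) = 0.176199.
1 − 2Q = 0.804, giving −¼ ln(0.804) = 0.054539.
d = 0.176199 + 0.054539 = 0.230738.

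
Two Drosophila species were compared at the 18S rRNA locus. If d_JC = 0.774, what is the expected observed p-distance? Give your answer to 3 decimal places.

p = (3/4)(1 − e^(−4d/3)) = 0.75 × (1 − e^(-1.032)) = 0.75 × (1 − 0.356294) = 0.482780.

0.483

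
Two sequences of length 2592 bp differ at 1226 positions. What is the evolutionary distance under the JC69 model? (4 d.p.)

0.7470

p = 1226/2592 ≈ 0.472994.
d = −(3/4) ln(1 − 4p/3) = −0.75 ln(1 − 0.630659) = −0.75 ln(0.369341)
  = −0.75 × (-0.996035) = 0.747026 substitutions/site.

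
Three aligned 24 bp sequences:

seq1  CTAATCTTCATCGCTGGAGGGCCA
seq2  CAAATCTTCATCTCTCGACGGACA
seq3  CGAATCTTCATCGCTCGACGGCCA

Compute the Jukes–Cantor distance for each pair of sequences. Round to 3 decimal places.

d(seq1,seq2) = 0.244, d(seq1,seq3) = 0.137, d(seq2,seq3) = 0.137

seq1–seq2: 5/24 sites differ → p ≈ 0.208333, d = −0.75 ln(1 − 0.277777) = 0.244066 ≈ 0.244.
seq1–seq3: 3/24 sites differ → p = 0.125, d = −0.75 ln(1 − 0.166667) = 0.136741 ≈ 0.137.
seq2–seq3: 3/24 sites differ → p = 0.125, d = −0.75 ln(1 − 0.166667) = 0.136741 ≈ 0.137.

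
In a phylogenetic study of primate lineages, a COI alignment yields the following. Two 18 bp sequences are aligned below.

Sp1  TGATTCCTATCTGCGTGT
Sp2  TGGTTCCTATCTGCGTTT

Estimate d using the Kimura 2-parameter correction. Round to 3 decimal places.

0.121

Of 18 sites, 1 differences are transitions and 1 are transversions, so P = 1/18 ≈ 0.055556 and Q = 1/18 ≈ 0.055556.
Under the Kimura two-parameter model, d = −½ ln(1 − 2P − Q) − ¼ ln(1 − 2Q).
1 − 2P − Q = 0.833332, giving −½ ln(0.833332) = 0.091162.
1 − 2Q = 0.888888, giving −¼ ln(0.888888) = 0.029446.
d = 0.091162 + 0.029446 = 0.120608.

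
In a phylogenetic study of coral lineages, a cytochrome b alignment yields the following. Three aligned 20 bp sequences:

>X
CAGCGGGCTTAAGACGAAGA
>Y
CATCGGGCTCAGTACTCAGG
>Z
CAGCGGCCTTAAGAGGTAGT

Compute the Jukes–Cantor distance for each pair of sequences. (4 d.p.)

X–Y: 7/20 sites differ → p = 0.35, d = −0.75 ln(1 − 0.466667) = 0.471457 ≈ 0.4715.
X–Z: 4/20 sites differ → p = 0.2, d = −0.75 ln(1 − 0.266667) = 0.232617 ≈ 0.2326.
Y–Z: 9/20 sites differ → p = 0.45, d = −0.75 ln(1 − 0.6) = 0.687218 ≈ 0.6872.

d(X,Y) = 0.4715, d(X,Z) = 0.2326, d(Y,Z) = 0.6872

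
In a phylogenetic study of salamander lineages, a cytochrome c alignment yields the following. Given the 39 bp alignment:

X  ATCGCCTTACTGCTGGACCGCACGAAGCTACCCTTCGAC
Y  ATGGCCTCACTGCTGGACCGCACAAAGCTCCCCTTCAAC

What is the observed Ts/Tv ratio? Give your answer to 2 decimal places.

1.50

Transitions are A↔G and C↔T; transversions are all other mismatches.
Transitions: 3. Transversions: 2.
R = 3/2 = 1.50.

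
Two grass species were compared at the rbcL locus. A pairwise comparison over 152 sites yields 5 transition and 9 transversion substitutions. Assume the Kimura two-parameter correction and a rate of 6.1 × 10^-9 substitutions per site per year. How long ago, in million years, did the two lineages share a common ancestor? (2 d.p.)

P = 5/152 ≈ 0.032895 and Q = 9/152 ≈ 0.059211.
Under the Kimura two-parameter model, d = −½ ln(1 − 2P − Q) − ¼ ln(1 − 2Q).
1 − 2P − Q = 0.874999, giving −½ ln(0.874999) = 0.066766.
1 − 2Q = 0.881578, giving −¼ ln(0.881578) = 0.031510.
d = 0.066766 + 0.031510 = 0.098276.
Under a molecular clock d = 2μt, so t = d/(2μ) = 0.098276 / (2 × 6.1 × 10^-9) = 8.06 million years.

8.06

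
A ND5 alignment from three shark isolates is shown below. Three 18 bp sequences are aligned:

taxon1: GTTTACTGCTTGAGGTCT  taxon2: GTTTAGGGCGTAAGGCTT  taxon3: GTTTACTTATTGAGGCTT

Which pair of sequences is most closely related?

taxon1 and taxon3

taxon1–taxon2: 6/18 differ, p = 0.333, d = 0.441.
taxon1–taxon3: 4/18 differ, p = 0.222, d = 0.264.
taxon2–taxon3: 6/18 differ, p = 0.333, d = 0.441.
The smallest distance is between taxon1 and taxon3.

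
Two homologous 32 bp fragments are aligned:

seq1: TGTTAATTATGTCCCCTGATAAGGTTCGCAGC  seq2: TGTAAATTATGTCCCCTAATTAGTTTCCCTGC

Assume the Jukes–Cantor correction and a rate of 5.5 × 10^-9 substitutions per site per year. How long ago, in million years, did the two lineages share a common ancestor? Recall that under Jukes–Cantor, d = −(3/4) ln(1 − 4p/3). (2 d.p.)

19.61

The sequences differ at 6 of 32 sites (4, 18, 21, 24, 28, 30), so p = 6/32 = 0.1875.
d = −(3/4) ln(1 − 4p/3) = −0.75 ln(1 − 0.25) = −0.75 ln(0.75)
  = −0.75 × (-0.287682) = 0.215762 substitutions/site.
Under a molecular clock d = 2μt, so t = d/(2μ) = 0.215762 / (2 × 5.5 × 10^-9) = 19.61 million years.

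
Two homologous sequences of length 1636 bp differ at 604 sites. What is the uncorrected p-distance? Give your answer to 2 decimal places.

0.37

p = 604/1636 = 0.369193… ≈ 0.37 (to 2 d.p.).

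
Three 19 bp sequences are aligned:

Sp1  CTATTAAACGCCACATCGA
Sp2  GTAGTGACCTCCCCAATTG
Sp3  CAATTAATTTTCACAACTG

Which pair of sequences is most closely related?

Sp1 and Sp3

Sp1–Sp2: 10/19 differ, p = 0.526, d = 0.907.
Sp1–Sp3: 8/19 differ, p = 0.421, d = 0.618.
Sp2–Sp3: 9/19 differ, p = 0.474, d = 0.749.
The smallest distance is between Sp1 and Sp3.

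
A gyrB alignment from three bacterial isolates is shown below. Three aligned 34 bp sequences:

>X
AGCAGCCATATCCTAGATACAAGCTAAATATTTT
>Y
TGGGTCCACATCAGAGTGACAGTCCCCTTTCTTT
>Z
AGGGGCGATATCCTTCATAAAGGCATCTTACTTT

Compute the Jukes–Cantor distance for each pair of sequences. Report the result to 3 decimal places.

d(X,Y) = 0.824, d(X,Z) = 0.477, d(Y,Z) = 0.665

X–Y: 17/34 sites differ → p = 0.5, d = −0.75 ln(1 − 0.666667) = 0.823960 ≈ 0.824.
X–Z: 12/34 sites differ → p ≈ 0.352941, d = −0.75 ln(1 − 0.470588) = 0.476991 ≈ 0.477.
Y–Z: 15/34 sites differ → p ≈ 0.441176, d = −0.75 ln(1 − 0.588235) = 0.665477 ≈ 0.665.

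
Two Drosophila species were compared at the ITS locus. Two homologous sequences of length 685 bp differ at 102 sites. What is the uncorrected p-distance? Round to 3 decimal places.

p = 102/685 = 0.148905… ≈ 0.149 (to 3 d.p.).

0.149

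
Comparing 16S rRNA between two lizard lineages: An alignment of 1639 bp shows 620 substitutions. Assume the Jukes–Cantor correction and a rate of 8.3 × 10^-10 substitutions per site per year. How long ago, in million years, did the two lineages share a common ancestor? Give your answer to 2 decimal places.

p = 620/1639 ≈ 0.378279.
d = −(3/4) ln(1 − 4p/3) = −0.75 ln(1 − 0.504372) = −0.75 ln(0.495628)
  = −0.75 × (-0.701930) = 0.526448 substitutions/site.
Under a molecular clock d = 2μt, so t = d/(2μ) = 0.526448 / (2 × 8.3 × 10^-10) = 317.14 million years.

317.14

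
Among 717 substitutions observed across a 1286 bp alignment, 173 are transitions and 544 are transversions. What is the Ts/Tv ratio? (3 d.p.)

R = 173/544 = 0.318014… ≈ 0.318 (to 3 d.p.).

0.318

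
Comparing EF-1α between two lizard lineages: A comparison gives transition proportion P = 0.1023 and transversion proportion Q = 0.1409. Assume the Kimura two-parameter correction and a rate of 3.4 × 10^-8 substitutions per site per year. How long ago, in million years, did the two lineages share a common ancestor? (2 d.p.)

Under the Kimura two-parameter model, d = −½ ln(1 − 2P − Q) − ¼ ln(1 − 2Q).
1 − 2P − Q = 0.6545, giving −½ ln(0.6545) = 0.211942.
1 − 2Q = 0.7182, giving −¼ ln(0.7182) = 0.082752.
d = 0.211942 + 0.082752 = 0.294694.
Under a molecular clock d = 2μt, so t = d/(2μ) = 0.294694 / (2 × 3.4 × 10^-8) = 4.33 million years.

4.33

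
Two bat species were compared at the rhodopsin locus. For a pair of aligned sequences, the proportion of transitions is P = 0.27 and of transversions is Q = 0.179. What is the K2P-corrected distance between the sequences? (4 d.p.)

Under the Kimura two-parameter model, d = −½ ln(1 − 2P − Q) − ¼ ln(1 − 2Q).
1 − 2P − Q = 0.281, giving −½ ln(0.281) = 0.634700.
1 − 2Q = 0.642, giving −¼ ln(0.642) = 0.110792.
d = 0.634700 + 0.110792 = 0.745492.

0.7455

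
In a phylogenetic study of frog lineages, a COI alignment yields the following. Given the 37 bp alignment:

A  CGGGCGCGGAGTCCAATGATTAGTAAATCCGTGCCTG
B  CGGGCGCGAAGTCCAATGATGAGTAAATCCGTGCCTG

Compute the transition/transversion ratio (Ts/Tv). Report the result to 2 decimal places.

1.00

Transitions are A↔G and C↔T; transversions are all other mismatches.
Transitions: 1. Transversions: 1.
R = 1/1 = 1.00.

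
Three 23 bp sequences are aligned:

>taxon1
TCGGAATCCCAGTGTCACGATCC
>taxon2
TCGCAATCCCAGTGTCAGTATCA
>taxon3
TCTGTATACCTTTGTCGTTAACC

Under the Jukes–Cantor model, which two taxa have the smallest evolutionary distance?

taxon1–taxon2: 4/23 differ, p = 0.174, d = 0.198.
taxon1–taxon3: 9/23 differ, p = 0.391, d = 0.553.
taxon2–taxon3: 10/23 differ, p = 0.435, d = 0.650.
The smallest distance is between taxon1 and taxon2.

taxon1 and taxon2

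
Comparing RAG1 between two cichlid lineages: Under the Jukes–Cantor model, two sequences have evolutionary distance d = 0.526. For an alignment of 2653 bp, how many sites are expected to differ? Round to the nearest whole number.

Invert JC69: p = (3/4)(1 − e^(−4d/3)) = 0.75 × (1 − e^(-0.701333)) = 0.75 × (1 − 0.495924) = 0.378057.
Expected differing sites = pL ≈ 0.378057 × 2653 = 1002.985221 ≈ 1003.

1003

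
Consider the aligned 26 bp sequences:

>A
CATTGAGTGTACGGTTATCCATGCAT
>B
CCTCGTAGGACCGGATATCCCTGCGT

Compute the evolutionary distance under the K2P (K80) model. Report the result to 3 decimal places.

Of 26 sites, 3 differences are transitions and 7 are transversions, so P = 3/26 ≈ 0.115385 and Q = 7/26 ≈ 0.269231.
Under the Kimura two-parameter model, d = −½ ln(1 − 2P − Q) − ¼ ln(1 − 2Q).
1 − 2P − Q = 0.499999, giving −½ ln(0.499999) = 0.346575.
1 − 2Q = 0.461538, giving −¼ ln(0.461538) = 0.193298.
d = 0.346575 + 0.193298 = 0.539873.

0.540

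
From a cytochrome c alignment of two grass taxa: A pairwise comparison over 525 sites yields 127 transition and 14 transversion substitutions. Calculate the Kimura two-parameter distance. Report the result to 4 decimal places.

P = 127/525 ≈ 0.241905 and Q = 14/525 ≈ 0.026667.
Under the Kimura two-parameter model, d = −½ ln(1 − 2P − Q) − ¼ ln(1 − 2Q).
1 − 2P − Q = 0.489523, giving −½ ln(0.489523) = 0.357162.
1 − 2Q = 0.946666, giving −¼ ln(0.946666) = 0.013702.
d = 0.357162 + 0.013702 = 0.370864.

0.3709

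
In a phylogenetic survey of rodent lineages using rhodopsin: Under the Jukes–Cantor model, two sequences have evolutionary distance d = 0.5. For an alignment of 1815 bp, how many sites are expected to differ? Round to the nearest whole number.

Invert JC69: p = (3/4)(1 − e^(−4d/3)) = 0.75 × (1 − e^(-0.666667)) = 0.75 × (1 − 0.513417) = 0.364937.
Expected differing sites = pL ≈ 0.364937 × 1815 = 662.360655 ≈ 662.

662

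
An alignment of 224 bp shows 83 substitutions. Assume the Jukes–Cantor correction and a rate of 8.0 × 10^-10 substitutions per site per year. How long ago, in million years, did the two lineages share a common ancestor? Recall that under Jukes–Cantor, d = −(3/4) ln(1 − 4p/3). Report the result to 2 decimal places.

319.37

p = 83/224 ≈ 0.370536.
d = −(3/4) ln(1 − 4p/3) = −0.75 ln(1 − 0.494048) = −0.75 ln(0.505952)
  = −0.75 × (-0.681313) = 0.510985 substitutions/site.
Under a molecular clock d = 2μt, so t = d/(2μ) = 0.510985 / (2 × 8.0 × 10^-10) = 319.37 million years.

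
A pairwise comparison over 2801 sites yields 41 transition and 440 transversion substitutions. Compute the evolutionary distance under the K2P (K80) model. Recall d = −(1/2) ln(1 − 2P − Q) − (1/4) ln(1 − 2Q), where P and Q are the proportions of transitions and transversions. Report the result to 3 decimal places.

P = 41/2801 ≈ 0.014638 and Q = 440/2801 ≈ 0.157087.
Under the Kimura two-parameter model, d = −½ ln(1 − 2P − Q) − ¼ ln(1 − 2Q).
1 − 2P − Q = 0.813637, giving −½ ln(0.813637) = 0.103120.
1 − 2Q = 0.685826, giving −¼ ln(0.685826) = 0.094283.
d = 0.103120 + 0.094283 = 0.197403.

0.197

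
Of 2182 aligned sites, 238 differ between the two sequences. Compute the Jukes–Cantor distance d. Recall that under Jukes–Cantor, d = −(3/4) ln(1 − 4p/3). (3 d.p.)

p = 238/2182 ≈ 0.109074.
d = −(3/4) ln(1 − 4p/3) = −0.75 ln(1 − 0.145432) = −0.75 ln(0.854568)
  = −0.75 × (-0.157159) = 0.117869 substitutions/site.

0.118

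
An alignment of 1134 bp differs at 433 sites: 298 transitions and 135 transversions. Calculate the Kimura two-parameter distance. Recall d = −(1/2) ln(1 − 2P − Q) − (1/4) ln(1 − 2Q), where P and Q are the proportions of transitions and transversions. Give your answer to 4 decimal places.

0.5853

P = 298/1134 ≈ 0.262787 and Q = 135/1134 ≈ 0.119048.
Under the Kimura two-parameter model, d = −½ ln(1 − 2P − Q) − ¼ ln(1 − 2Q).
1 − 2P − Q = 0.355378, giving −½ ln(0.355378) = 0.517287.
1 − 2Q = 0.761904, giving −¼ ln(0.761904) = 0.067984.
d = 0.517287 + 0.067984 = 0.585271.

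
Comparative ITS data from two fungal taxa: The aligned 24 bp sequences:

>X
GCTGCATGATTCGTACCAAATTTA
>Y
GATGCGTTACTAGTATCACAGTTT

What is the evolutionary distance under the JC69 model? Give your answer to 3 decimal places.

0.520

The sequences differ at 9 of 24 sites (2, 6, 8, 10, 12, 16, 19, 21, 24), so p = 9/24 = 0.375.
d = −(3/4) ln(1 − 4p/3) = −0.75 ln(1 − 0.5) = −0.75 ln(0.5)
  = −0.75 × (-0.693147) = 0.519860 substitutions/site.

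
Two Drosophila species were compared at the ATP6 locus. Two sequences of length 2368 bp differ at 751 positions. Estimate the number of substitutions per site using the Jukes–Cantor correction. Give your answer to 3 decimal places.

p = 751/2368 ≈ 0.317145.
d = −(3/4) ln(1 − 4p/3) = −0.75 ln(1 − 0.42286) = −0.75 ln(0.57714)
  = −0.75 × (-0.549670) = 0.412253 substitutions/site.

0.412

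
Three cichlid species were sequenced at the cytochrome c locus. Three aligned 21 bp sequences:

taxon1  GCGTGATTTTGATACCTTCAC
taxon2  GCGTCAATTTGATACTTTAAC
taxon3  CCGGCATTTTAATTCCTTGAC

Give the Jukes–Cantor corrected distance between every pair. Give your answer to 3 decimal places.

d(taxon1,taxon2) = 0.220, d(taxon1,taxon3) = 0.360, d(taxon2,taxon3) = 0.441

taxon1–taxon2: 4/21 sites differ → p ≈ 0.190476, d = −0.75 ln(1 − 0.253968) = 0.219740 ≈ 0.220.
taxon1–taxon3: 6/21 sites differ → p ≈ 0.285714, d = −0.75 ln(1 − 0.380952) = 0.359679 ≈ 0.360.
taxon2–taxon3: 7/21 sites differ → p ≈ 0.333333, d = −0.75 ln(1 − 0.444444) = 0.440839 ≈ 0.441.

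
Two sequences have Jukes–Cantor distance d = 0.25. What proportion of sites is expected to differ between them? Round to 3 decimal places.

0.213

p = (3/4)(1 − e^(−4d/3)) = 0.75 × (1 − e^(-0.333333)) = 0.75 × (1 − 0.716532) = 0.212601.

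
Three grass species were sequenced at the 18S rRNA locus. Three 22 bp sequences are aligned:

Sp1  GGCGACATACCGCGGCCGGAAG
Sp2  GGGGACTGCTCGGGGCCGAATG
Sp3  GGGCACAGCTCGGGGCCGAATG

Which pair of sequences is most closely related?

Sp2 and Sp3

Sp1–Sp2: 8/22 differ, p = 0.364, d = 0.497.
Sp1–Sp3: 8/22 differ, p = 0.364, d = 0.497.
Sp2–Sp3: 2/22 differ, p = 0.091, d = 0.097.
The smallest distance is between Sp2 and Sp3.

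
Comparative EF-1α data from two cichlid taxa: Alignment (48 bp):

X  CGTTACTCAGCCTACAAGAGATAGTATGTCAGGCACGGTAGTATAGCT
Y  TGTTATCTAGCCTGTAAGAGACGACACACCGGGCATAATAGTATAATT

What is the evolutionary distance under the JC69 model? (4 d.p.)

0.5627

The sequences differ at 19 of 48 sites, so p = 19/48 ≈ 0.395833.
d = −(3/4) ln(1 − 4p/3) = −0.75 ln(1 − 0.527777) = −0.75 ln(0.472223)
  = −0.75 × (-0.750304) = 0.562728 substitutions/site.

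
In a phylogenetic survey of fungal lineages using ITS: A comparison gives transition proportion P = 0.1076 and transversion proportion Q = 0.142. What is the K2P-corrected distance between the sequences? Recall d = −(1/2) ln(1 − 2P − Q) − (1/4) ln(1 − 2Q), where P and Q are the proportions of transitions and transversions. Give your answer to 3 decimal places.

Under the Kimura two-parameter model, d = −½ ln(1 − 2P − Q) − ¼ ln(1 − 2Q).
1 − 2P − Q = 0.6428, giving −½ ln(0.6428) = 0.220961.
1 − 2Q = 0.716, giving −¼ ln(0.716) = 0.083519.
d = 0.220961 + 0.083519 = 0.304480.

0.304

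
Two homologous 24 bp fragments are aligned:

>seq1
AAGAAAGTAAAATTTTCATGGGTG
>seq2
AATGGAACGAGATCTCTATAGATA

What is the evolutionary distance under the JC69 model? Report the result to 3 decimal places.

0.961

The sequences differ at 13 of 24 sites, so p = 13/24 ≈ 0.541667.
d = −(3/4) ln(1 − 4p/3) = −0.75 ln(1 − 0.722223) = −0.75 ln(0.277777)
  = −0.75 × (-1.280937) = 0.960703 substitutions/site.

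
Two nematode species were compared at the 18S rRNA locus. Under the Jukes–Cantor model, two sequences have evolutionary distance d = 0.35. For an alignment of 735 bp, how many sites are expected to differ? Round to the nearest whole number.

Invert JC69: p = (3/4)(1 − e^(−4d/3)) = 0.75 × (1 − e^(-0.466667)) = 0.75 × (1 − 0.627089) = 0.279683.
Expected differing sites = pL ≈ 0.279683 × 735 = 205.567005 ≈ 206.

206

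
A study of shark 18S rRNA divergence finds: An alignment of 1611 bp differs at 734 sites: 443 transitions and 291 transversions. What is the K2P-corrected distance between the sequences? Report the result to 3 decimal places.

P = 443/1611 ≈ 0.274984 and Q = 291/1611 ≈ 0.180633.
Under the Kimura two-parameter model, d = −½ ln(1 − 2P − Q) − ¼ ln(1 − 2Q).
1 − 2P − Q = 0.269399, giving −½ ln(0.269399) = 0.655781.
1 − 2Q = 0.638734, giving −¼ ln(0.638734) = 0.112067.
d = 0.655781 + 0.112067 = 0.767848.

0.768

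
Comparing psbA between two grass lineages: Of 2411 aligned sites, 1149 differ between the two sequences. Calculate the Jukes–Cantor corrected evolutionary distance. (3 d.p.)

p = 1149/2411 ≈ 0.476566.
d = −(3/4) ln(1 − 4p/3) = −0.75 ln(1 − 0.635421) = −0.75 ln(0.364579)
  = −0.75 × (-1.009012) = 0.756759 substitutions/site.

0.757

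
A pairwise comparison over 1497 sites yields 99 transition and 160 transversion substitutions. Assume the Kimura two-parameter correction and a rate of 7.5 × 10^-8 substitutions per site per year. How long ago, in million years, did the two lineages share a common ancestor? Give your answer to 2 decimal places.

P = 99/1497 ≈ 0.066132 and Q = 160/1497 ≈ 0.10688.
Under the Kimura two-parameter model, d = −½ ln(1 − 2P − Q) − ¼ ln(1 − 2Q).
1 − 2P − Q = 0.760856, giving −½ ln(0.760856) = 0.136656.
1 − 2Q = 0.78624, giving −¼ ln(0.78624) = 0.060123.
d = 0.136656 + 0.060123 = 0.196779.
Under a molecular clock d = 2μt, so t = d/(2μ) = 0.196779 / (2 × 7.5 × 10^-8) = 1.31 million years.

1.31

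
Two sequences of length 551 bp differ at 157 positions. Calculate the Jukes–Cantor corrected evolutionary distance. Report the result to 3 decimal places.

p = 157/551 ≈ 0.284936.
d = −(3/4) ln(1 − 4p/3) = −0.75 ln(1 − 0.379915) = −0.75 ln(0.620085)
  = −0.75 × (-0.477899) = 0.358424 substitutions/site.

0.358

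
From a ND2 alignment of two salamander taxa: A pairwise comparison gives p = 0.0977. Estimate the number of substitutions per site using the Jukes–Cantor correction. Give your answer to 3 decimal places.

0.105

d = −(3/4) ln(1 − 4p/3) = −0.75 ln(1 − 0.130267) = −0.75 ln(0.869733)
  = −0.75 × (-0.139569) = 0.104677 substitutions/site.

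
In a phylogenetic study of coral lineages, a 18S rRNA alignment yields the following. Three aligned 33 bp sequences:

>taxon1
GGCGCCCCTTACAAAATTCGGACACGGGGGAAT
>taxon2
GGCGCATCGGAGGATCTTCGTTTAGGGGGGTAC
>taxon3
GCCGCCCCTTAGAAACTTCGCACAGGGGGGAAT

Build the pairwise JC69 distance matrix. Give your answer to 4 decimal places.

taxon1–taxon2: 14/33 sites differ → p ≈ 0.424242, d = −0.75 ln(1 − 0.565656) = 0.625439 ≈ 0.6254.
taxon1–taxon3: 5/33 sites differ → p ≈ 0.151515, d = −0.75 ln(1 − 0.20202) = 0.169254 ≈ 0.1693.
taxon2–taxon3: 12/33 sites differ → p ≈ 0.363636, d = −0.75 ln(1 − 0.484848) = 0.497470 ≈ 0.4975.

d(taxon1,taxon2) = 0.6254, d(taxon1,taxon3) = 0.1693, d(taxon2,taxon3) = 0.4975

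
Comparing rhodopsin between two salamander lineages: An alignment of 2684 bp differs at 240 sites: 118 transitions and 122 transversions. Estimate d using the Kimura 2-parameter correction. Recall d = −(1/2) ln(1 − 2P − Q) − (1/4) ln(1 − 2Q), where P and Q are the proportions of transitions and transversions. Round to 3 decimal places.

P = 118/2684 ≈ 0.043964 and Q = 122/2684 ≈ 0.045455.
Under the Kimura two-parameter model, d = −½ ln(1 − 2P − Q) − ¼ ln(1 − 2Q).
1 − 2P − Q = 0.866617, giving −½ ln(0.866617) = 0.071579.
1 − 2Q = 0.90909, giving −¼ ln(0.90909) = 0.023828.
d = 0.071579 + 0.023828 = 0.095407.

0.095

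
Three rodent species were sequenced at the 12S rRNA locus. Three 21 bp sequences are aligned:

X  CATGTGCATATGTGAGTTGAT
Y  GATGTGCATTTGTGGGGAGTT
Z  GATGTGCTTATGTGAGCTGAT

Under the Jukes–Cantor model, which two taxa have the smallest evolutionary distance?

X and Z

X–Y: 6/21 differ, p = 0.286, d = 0.360.
X–Z: 3/21 differ, p = 0.143, d = 0.158.
Y–Z: 6/21 differ, p = 0.286, d = 0.360.
The smallest distance is between X and Z.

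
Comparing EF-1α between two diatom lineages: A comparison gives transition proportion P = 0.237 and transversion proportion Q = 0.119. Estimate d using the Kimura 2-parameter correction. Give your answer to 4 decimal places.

0.5174

Under the Kimura two-parameter model, d = −½ ln(1 − 2P − Q) − ¼ ln(1 − 2Q).
1 − 2P − Q = 0.407, giving −½ ln(0.407) = 0.449471.
1 − 2Q = 0.762, giving −¼ ln(0.762) = 0.067952.
d = 0.449471 + 0.067952 = 0.517423.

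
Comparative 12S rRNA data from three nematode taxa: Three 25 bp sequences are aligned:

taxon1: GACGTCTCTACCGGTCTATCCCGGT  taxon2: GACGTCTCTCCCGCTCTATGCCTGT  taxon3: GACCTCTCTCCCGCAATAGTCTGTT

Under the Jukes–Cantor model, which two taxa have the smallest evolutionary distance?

taxon1–taxon2: 4/25 differ, p = 0.160, d = 0.180.
taxon1–taxon3: 9/25 differ, p = 0.360, d = 0.490.
taxon2–taxon3: 8/25 differ, p = 0.320, d = 0.417.
The smallest distance is between taxon1 and taxon2.

taxon1 and taxon2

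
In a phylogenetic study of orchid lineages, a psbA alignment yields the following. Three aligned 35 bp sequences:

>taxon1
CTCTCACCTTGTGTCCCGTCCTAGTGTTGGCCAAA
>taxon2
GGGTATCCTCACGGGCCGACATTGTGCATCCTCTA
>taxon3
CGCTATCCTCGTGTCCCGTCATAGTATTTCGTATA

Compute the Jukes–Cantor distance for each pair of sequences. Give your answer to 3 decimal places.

d(taxon1,taxon2) = 1.076, d(taxon1,taxon3) = 0.407, d(taxon2,taxon3) = 0.513

taxon1–taxon2: 20/35 sites differ → p ≈ 0.571429, d = −0.75 ln(1 − 0.761905) = 1.076314 ≈ 1.076.
taxon1–taxon3: 11/35 sites differ → p ≈ 0.314286, d = −0.75 ln(1 − 0.419048) = 0.407315 ≈ 0.407.
taxon2–taxon3: 13/35 sites differ → p ≈ 0.371429, d = −0.75 ln(1 − 0.495239) = 0.512753 ≈ 0.513.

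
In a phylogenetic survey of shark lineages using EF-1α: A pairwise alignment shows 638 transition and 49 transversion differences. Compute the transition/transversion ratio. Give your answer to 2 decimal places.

R = 638/49 = 13.020408… ≈ 13.02 (to 2 d.p.).

13.02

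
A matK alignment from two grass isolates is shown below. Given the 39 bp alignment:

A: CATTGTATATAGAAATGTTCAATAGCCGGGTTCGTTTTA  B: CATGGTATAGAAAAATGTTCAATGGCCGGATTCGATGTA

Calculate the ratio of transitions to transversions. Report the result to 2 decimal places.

Transitions are A↔G and C↔T; transversions are all other mismatches.
Transitions: 3. Transversions: 4.
R = 3/4 = 0.75.

0.75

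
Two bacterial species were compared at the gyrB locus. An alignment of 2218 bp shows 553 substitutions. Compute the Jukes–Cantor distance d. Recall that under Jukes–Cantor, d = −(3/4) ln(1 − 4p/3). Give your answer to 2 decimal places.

0.30

p = 553/2218 ≈ 0.249324.
d = −(3/4) ln(1 − 4p/3) = −0.75 ln(1 − 0.332432) = −0.75 ln(0.667568)
  = −0.75 × (-0.404114) = 0.303086 substitutions/site.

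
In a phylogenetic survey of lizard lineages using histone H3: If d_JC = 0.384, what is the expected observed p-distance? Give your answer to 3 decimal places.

0.301

p = (3/4)(1 − e^(−4d/3)) = 0.75 × (1 − e^(-0.512)) = 0.75 × (1 − 0.599296) = 0.300528.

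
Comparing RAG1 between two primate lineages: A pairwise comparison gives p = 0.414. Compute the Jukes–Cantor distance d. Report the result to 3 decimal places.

d = −(3/4) ln(1 − 4p/3) = −0.75 ln(1 − 0.552) = −0.75 ln(0.448)
  = −0.75 × (-0.802962) = 0.602222 substitutions/site.

0.602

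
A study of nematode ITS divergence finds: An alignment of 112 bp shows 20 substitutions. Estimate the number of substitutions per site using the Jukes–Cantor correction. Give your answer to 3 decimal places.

p = 20/112 ≈ 0.178571.
d = −(3/4) ln(1 − 4p/3) = −0.75 ln(1 − 0.238095) = −0.75 ln(0.761905)
  = −0.75 × (-0.271933) = 0.203950 substitutions/site.

0.204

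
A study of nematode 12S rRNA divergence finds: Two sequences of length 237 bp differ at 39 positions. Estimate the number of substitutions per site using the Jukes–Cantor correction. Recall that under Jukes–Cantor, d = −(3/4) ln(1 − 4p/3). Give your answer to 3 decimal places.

0.186

p = 39/237 ≈ 0.164557.
d = −(3/4) ln(1 − 4p/3) = −0.75 ln(1 − 0.219409) = −0.75 ln(0.780591)
  = −0.75 × (-0.247704) = 0.185778 substitutions/site.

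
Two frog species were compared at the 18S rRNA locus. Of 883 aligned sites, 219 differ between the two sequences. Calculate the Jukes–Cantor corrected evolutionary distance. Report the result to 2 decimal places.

p = 219/883 ≈ 0.248018.
d = −(3/4) ln(1 − 4p/3) = −0.75 ln(1 − 0.330691) = −0.75 ln(0.669309)
  = −0.75 × (-0.401509) = 0.301132 substitutions/site.

0.30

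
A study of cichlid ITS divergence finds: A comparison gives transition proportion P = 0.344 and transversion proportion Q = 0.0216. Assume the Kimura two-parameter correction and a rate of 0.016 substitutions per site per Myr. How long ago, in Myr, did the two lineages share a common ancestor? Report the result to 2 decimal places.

19.67

Under the Kimura two-parameter model, d = −½ ln(1 − 2P − Q) − ¼ ln(1 − 2Q).
1 − 2P − Q = 0.2904, giving −½ ln(0.2904) = 0.618248.
1 − 2Q = 0.9568, giving −¼ ln(0.9568) = 0.011040.
d = 0.618248 + 0.011040 = 0.629288.
Under a molecular clock d = 2μt, so t = d/(2μ) = 0.629288 / (2 × 0.016) = 19.67 Myr.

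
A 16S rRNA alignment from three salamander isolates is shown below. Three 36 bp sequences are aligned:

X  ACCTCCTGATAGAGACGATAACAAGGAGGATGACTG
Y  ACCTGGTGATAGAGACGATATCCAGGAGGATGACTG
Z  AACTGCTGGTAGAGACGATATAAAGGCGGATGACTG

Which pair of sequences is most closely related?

X–Y: 4/36 differ, p = 0.111, d = 0.120.
X–Z: 6/36 differ, p = 0.167, d = 0.188.
Y–Z: 6/36 differ, p = 0.167, d = 0.188.
The smallest distance is between X and Y.

X and Y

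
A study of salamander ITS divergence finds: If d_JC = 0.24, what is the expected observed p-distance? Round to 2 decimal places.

p = (3/4)(1 − e^(−4d/3)) = 0.75 × (1 − e^(-0.32)) = 0.75 × (1 − 0.726149) = 0.205388.

0.21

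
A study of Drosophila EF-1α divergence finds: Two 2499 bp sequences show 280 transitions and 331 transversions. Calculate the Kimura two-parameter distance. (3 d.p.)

P = 280/2499 ≈ 0.112045 and Q = 331/2499 ≈ 0.132453.
Under the Kimura two-parameter model, d = −½ ln(1 − 2P − Q) − ¼ ln(1 − 2Q).
1 − 2P − Q = 0.643457, giving −½ ln(0.643457) = 0.220450.
1 − 2Q = 0.735094, giving −¼ ln(0.735094) = 0.076939.
d = 0.220450 + 0.076939 = 0.297389.

0.297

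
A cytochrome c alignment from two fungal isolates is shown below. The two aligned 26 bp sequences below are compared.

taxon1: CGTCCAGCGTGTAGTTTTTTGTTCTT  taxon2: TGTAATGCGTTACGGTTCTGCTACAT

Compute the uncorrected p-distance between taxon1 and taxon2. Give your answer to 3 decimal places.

0.500

The sequences differ at 13 of 26 positions.
p = 13/26 = 0.500.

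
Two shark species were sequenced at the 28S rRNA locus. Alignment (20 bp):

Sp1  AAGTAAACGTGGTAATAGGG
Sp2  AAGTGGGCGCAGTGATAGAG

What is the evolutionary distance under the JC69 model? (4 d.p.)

The sequences differ at 7 of 20 sites (5, 6, 7, 10, 11, 14, 19), so p = 7/20 = 0.35.
d = −(3/4) ln(1 − 4p/3) = −0.75 ln(1 − 0.466667) = −0.75 ln(0.533333)
  = −0.75 × (-0.628609) = 0.471457 substitutions/site.

0.4715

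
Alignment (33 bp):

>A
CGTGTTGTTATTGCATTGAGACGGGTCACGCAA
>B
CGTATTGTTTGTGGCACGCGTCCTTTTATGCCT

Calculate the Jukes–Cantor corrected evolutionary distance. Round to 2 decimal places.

0.78

The sequences differ at 16 of 33 sites, so p = 16/33 ≈ 0.484848.
d = −(3/4) ln(1 − 4p/3) = −0.75 ln(1 − 0.646464) = −0.75 ln(0.353536)
  = −0.75 × (-1.039770) = 0.779828 substitutions/site.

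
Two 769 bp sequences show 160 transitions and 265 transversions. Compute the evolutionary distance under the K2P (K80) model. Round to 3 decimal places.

P = 160/769 ≈ 0.208062 and Q = 265/769 ≈ 0.344603.
Under the Kimura two-parameter model, d = −½ ln(1 − 2P − Q) − ¼ ln(1 − 2Q).
1 − 2P − Q = 0.239273, giving −½ ln(0.239273) = 0.715075.
1 − 2Q = 0.310794, giving −¼ ln(0.310794) = 0.292156.
d = 0.715075 + 0.292156 = 1.007231.

1.007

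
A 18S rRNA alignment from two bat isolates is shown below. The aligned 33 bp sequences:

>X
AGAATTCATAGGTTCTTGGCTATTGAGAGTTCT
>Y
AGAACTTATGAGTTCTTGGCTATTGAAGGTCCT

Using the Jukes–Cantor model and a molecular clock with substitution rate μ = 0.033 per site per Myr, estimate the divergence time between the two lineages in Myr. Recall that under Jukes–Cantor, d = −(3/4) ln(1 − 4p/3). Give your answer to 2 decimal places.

The sequences differ at 7 of 33 sites (5, 7, 10, 11, 27, 28, 31), so p = 7/33 ≈ 0.212121.
d = −(3/4) ln(1 − 4p/3) = −0.75 ln(1 − 0.282828) = −0.75 ln(0.717172)
  = −0.75 × (-0.332440) = 0.249330 substitutions/site.
Under a molecular clock d = 2μt, so t = d/(2μ) = 0.249330 / (2 × 0.033) = 3.78 Myr.

3.78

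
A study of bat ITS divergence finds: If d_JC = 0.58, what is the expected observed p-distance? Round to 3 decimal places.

p = (3/4)(1 − e^(−4d/3)) = 0.75 × (1 − e^(-0.773333)) = 0.75 × (1 − 0.461472) = 0.403896.

0.404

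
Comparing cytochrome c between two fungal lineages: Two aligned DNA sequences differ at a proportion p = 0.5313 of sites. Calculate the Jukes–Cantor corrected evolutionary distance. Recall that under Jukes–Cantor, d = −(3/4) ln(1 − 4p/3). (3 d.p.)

d = −(3/4) ln(1 − 4p/3) = −0.75 ln(1 − 0.7084) = −0.75 ln(0.2916)
  = −0.75 × (-1.232372) = 0.924279 substitutions/site.

0.924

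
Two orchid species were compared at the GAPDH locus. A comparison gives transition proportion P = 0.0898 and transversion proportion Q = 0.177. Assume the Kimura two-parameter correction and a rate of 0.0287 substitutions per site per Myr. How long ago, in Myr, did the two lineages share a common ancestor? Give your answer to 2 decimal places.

5.74

Under the Kimura two-parameter model, d = −½ ln(1 − 2P − Q) − ¼ ln(1 − 2Q).
1 − 2P − Q = 0.6434, giving −½ ln(0.6434) = 0.220494.
1 − 2Q = 0.646, giving −¼ ln(0.646) = 0.109239.
d = 0.220494 + 0.109239 = 0.329733.
Under a molecular clock d = 2μt, so t = d/(2μ) = 0.329733 / (2 × 0.0287) = 5.74 Myr.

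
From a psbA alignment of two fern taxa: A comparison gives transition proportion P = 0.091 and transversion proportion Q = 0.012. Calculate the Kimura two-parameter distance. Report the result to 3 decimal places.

0.114

Under the Kimura two-parameter model, d = −½ ln(1 − 2P − Q) − ¼ ln(1 − 2Q).
1 − 2P − Q = 0.806, giving −½ ln(0.806) = 0.107836.
1 − 2Q = 0.976, giving −¼ ln(0.976) = 0.006073.
d = 0.107836 + 0.006073 = 0.113909.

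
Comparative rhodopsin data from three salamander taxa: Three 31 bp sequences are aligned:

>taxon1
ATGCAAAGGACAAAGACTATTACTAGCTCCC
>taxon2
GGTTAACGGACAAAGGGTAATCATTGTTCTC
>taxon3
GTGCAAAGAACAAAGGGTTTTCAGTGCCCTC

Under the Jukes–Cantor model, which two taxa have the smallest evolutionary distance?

taxon2 and taxon3

taxon1–taxon2: 13/31 differ, p = 0.419, d = 0.614.
taxon1–taxon3: 11/31 differ, p = 0.355, d = 0.481.
taxon2–taxon3: 10/31 differ, p = 0.323, d = 0.422.
The smallest distance is between taxon2 and taxon3.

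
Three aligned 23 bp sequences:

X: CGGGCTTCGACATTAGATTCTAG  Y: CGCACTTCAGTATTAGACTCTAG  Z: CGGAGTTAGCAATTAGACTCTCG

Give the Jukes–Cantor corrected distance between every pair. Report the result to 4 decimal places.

X–Y: 6/23 sites differ → p ≈ 0.26087, d = −0.75 ln(1 − 0.347827) = 0.320584 ≈ 0.3206.
X–Z: 7/23 sites differ → p ≈ 0.304348, d = −0.75 ln(1 − 0.405797) = 0.390401 ≈ 0.3904.
Y–Z: 7/23 sites differ → p ≈ 0.304348, d = −0.75 ln(1 − 0.405797) = 0.390401 ≈ 0.3904.

d(X,Y) = 0.3206, d(X,Z) = 0.3904, d(Y,Z) = 0.3904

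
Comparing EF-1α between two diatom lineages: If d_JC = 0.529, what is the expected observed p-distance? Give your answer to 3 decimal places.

p = (3/4)(1 − e^(−4d/3)) = 0.75 × (1 − e^(-0.705333)) = 0.75 × (1 − 0.493944) = 0.379542.

0.380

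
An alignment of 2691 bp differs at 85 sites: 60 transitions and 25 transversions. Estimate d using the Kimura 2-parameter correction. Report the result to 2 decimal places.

P = 60/2691 ≈ 0.022297 and Q = 25/2691 ≈ 0.00929.
Under the Kimura two-parameter model, d = −½ ln(1 − 2P − Q) − ¼ ln(1 − 2Q).
1 − 2P − Q = 0.946116, giving −½ ln(0.946116) = 0.027695.
1 − 2Q = 0.98142, giving −¼ ln(0.98142) = 0.004689.
d = 0.027695 + 0.004689 = 0.032384.

0.03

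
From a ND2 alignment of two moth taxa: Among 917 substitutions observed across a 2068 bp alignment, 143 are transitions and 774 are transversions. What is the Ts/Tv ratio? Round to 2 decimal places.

0.18

R = 143/774 = 0.184754… ≈ 0.18 (to 2 d.p.).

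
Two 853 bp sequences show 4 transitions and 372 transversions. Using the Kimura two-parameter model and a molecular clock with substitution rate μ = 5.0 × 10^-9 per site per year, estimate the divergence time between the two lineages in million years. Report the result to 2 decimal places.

80.92

P = 4/853 ≈ 0.004689 and Q = 372/853 ≈ 0.436108.
Under the Kimura two-parameter model, d = −½ ln(1 − 2P − Q) − ¼ ln(1 − 2Q).
1 − 2P − Q = 0.554514, giving −½ ln(0.554514) = 0.294832.
1 − 2Q = 0.127784, giving −¼ ln(0.127784) = 0.514353.
d = 0.294832 + 0.514353 = 0.809185.
Under a molecular clock d = 2μt, so t = d/(2μ) = 0.809185 / (2 × 5.0 × 10^-9) = 80.92 million years.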